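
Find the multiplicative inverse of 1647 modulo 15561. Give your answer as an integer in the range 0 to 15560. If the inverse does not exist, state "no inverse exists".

Compute gcd(1647, 15561):
15561 = 9×1647 + 738
1647 = 2×738 + 171
738 = 4×171 + 54
171 = 3×54 + 9
54 = 6×9 + 0
gcd(1647, 15561) = 9 ≠ 1, so 1647 has no multiplicative inverse modulo 15561.

no inverse exists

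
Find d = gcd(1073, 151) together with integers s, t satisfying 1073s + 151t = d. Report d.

Euclidean algorithm:
1073 = 7×151 + 16
151 = 9×16 + 7
16 = 2×7 + 2
7 = 3×2 + 1
2 = 2×1 + 0
gcd(1073, 151) = 1.
Express as a combination:
1 = 7 − 3·2
1 = −3·16 + 7·7
1 = 7·151 − 66·16
1 = −66·1073 + 469·151
So 1 = (-66)·1073 + (469)·151.

1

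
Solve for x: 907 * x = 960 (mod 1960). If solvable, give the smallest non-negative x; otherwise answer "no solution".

1920

First find gcd(907, 1960):
1960 = 2·907 + 146
907 = 6·146 + 31
146 = 4·31 + 22
31 = 1·22 + 9
22 = 2·9 + 4
9 = 2·4 + 1
4 = 4·1 + 0
gcd = 1, so a unique solution mod 1960 exists.
Back-substitute for the Bézout coefficients:
1 = 9 − 2·4
1 = −2·22 + 5·9
1 = 5·31 − 7·22
1 = −7·146 + 33·31
1 = 33·907 − 205·146
1 = −205·1960 + 443·907
So 907·(443) ≡ 1 (mod 1960), giving 907⁻¹ ≡ 443.
x ≡ 907⁻¹·960 ≡ 443·960 ≡ 1920 (mod 1960).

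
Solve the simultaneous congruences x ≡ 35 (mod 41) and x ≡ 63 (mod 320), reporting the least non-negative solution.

7743

Write x = 35 + 41·k. Then 41·k ≡ 63 − 35 ≡ 28 (mod 320).
Need 41⁻¹ mod 320. Extended Euclid on (320, 41):
320 = 7*41 + 33
41 = 1*33 + 8
33 = 4*8 + 1
8 = 8*1 + 0
Back-substitute:
1 = 33 − 4·8
1 = −4·41 + 5·33
1 = 5·320 − 39·41
41⁻¹ ≡ 281 (mod 320), so k ≡ 281·28 ≡ 188 (mod 320).
x = 35 + 41·188 = 7743.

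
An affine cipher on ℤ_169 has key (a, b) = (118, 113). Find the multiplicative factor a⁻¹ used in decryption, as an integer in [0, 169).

Extended Euclidean algorithm:
169 = 1×118 + 51
118 = 2×51 + 16
51 = 3×16 + 3
16 = 5×3 + 1
3 = 3×1 + 0
gcd = 1, so the inverse exists. Back-substitute:
1 = 16 − 5·3
1 = −5·51 + 16·16
1 = 16·118 − 37·51
1 = −37·169 + 53·118
So 118·53 ≡ 1 (mod 169).

53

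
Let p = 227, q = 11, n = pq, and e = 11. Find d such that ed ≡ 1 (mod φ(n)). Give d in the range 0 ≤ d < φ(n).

411

φ(n) = (p−1)(q−1) = 226·10 = 2260.
Need d with 11·d ≡ 1 (mod 2260). Apply the extended Euclidean algorithm:
2260 = 205*11 + 5
11 = 2*5 + 1
5 = 5*1 + 0
Back-substitute:
1 = 11 − 2·5
1 = −2·2260 + 411·11
So 11·411 ≡ 1 (mod 2260), hence d = 411.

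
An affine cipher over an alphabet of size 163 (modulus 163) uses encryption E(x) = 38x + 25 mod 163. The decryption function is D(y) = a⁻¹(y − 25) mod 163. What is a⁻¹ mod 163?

133

Apply the Euclidean algorithm to 163 and 38:
163 = 4×38 + 11
38 = 3×11 + 5
11 = 2×5 + 1
5 = 5×1 + 0
The gcd is 1. Working backward:
1 = 11 − 2·5
1 = −2·38 + 7·11
1 = 7·163 − 30·38
Hence 38⁻¹ ≡ -30 ≡ 133 (mod 163).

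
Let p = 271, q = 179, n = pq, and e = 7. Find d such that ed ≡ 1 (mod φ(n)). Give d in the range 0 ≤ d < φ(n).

27463

φ(n) = (p−1)(q−1) = 270·178 = 48060.
Need d with 7·d ≡ 1 (mod 48060). Apply the extended Euclidean algorithm:
48060 = 6865·7 + 5
7 = 1·5 + 2
5 = 2·2 + 1
2 = 2·1 + 0
Back-substitute:
1 = 5 − 2·2
1 = −2·7 + 3·5
1 = 3·48060 − 20597·7
So 7·(-20597) ≡ 1 (mod 48060), hence d ≡ -20597 ≡ 27463 (mod 48060).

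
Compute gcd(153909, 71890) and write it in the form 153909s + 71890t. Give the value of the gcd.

Euclidean algorithm:
153909 = 2*71890 + 10129
71890 = 7*10129 + 987
10129 = 10*987 + 259
987 = 3*259 + 210
259 = 1*210 + 49
210 = 4*49 + 14
49 = 3*14 + 7
14 = 2*7 + 0
gcd(153909, 71890) = 7.
Working backward:
7 = 49 − 3·14
7 = −3·210 + 13·49
7 = 13·259 − 16·210
7 = −16·987 + 61·259
7 = 61·10129 − 626·987
7 = −626·71890 + 4443·10129
7 = 4443·153909 − 9512·71890
So 7 = (4443)·153909 + (-9512)·71890.

7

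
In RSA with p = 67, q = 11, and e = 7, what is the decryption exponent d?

φ(n) = (p−1)(q−1) = 66·10 = 660.
Need d with 7·d ≡ 1 (mod 660). Apply the extended Euclidean algorithm:
660 = 94×7 + 2
7 = 3×2 + 1
2 = 2×1 + 0
Back-substitute:
1 = 7 − 3·2
1 = −3·660 + 283·7
So 7·283 ≡ 1 (mod 660), hence d = 283.

283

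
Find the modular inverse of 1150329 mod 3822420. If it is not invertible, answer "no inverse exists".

Compute gcd(1150329, 3822420):
3822420 = 3×1150329 + 371433
1150329 = 3×371433 + 36030
371433 = 10×36030 + 11133
36030 = 3×11133 + 2631
11133 = 4×2631 + 609
2631 = 4×609 + 195
609 = 3×195 + 24
195 = 8×24 + 3
24 = 8×3 + 0
Since gcd = 3 > 1, 1150329 is not a unit mod 3822420.

no inverse exists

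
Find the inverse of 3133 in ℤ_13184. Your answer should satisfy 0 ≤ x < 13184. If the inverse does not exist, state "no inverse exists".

1557

Apply the Euclidean algorithm to 13184 and 3133:
13184 = 4·3133 + 652
3133 = 4·652 + 525
652 = 1·525 + 127
525 = 4·127 + 17
127 = 7·17 + 8
17 = 2·8 + 1
8 = 8·1 + 0
Since gcd(3133, 13184) = 1, back-substitute to write 1 as a combination:
1 = 17 − 2·8
1 = −2·127 + 15·17
1 = 15·525 − 62·127
1 = −62·652 + 77·525
1 = 77·3133 − 370·652
1 = −370·13184 + 1557·3133
So 3133·1557 ≡ 1 (mod 13184).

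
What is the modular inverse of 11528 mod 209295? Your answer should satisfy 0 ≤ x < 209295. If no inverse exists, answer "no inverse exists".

Apply the Euclidean algorithm to 209295 and 11528:
209295 = 18·11528 + 1791
11528 = 6·1791 + 782
1791 = 2·782 + 227
782 = 3·227 + 101
227 = 2·101 + 25
101 = 4·25 + 1
25 = 25·1 + 0
Since gcd(11528, 209295) = 1, back-substitute to write 1 as a combination:
1 = 101 − 4·25
1 = −4·227 + 9·101
1 = 9·782 − 31·227
1 = −31·1791 + 71·782
1 = 71·11528 − 457·1791
1 = −457·209295 + 8297·11528
So 11528·8297 ≡ 1 (mod 209295).

8297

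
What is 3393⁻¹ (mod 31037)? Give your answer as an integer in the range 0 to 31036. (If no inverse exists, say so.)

Apply the Euclidean algorithm to 31037 and 3393:
31037 = 9·3393 + 500
3393 = 6·500 + 393
500 = 1·393 + 107
393 = 3·107 + 72
107 = 1·72 + 35
72 = 2·35 + 2
35 = 17·2 + 1
2 = 2·1 + 0
gcd = 1, so the inverse exists. Back-substitute:
1 = 35 − 17·2
1 = −17·72 + 35·35
1 = 35·107 − 52·72
1 = −52·393 + 191·107
1 = 191·500 − 243·393
1 = −243·3393 + 1649·500
1 = 1649·31037 − 15084·3393
So 3393·(-15084) ≡ 1 (mod 31037), and -15084 ≡ 15953 (mod 31037).

15953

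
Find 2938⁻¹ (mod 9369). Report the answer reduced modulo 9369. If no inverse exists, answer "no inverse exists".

Apply the Euclidean algorithm to 9369 and 2938:
9369 = 3*2938 + 555
2938 = 5*555 + 163
555 = 3*163 + 66
163 = 2*66 + 31
66 = 2*31 + 4
31 = 7*4 + 3
4 = 1*3 + 1
3 = 3*1 + 0
gcd = 1, so the inverse exists. Back-substitute:
1 = 4 − 3
1 = −31 + 8·4
1 = 8·66 − 17·31
1 = −17·163 + 42·66
1 = 42·555 − 143·163
1 = −143·2938 + 757·555
1 = 757·9369 − 2414·2938
Thus 2938·(-2414) ≡ 1 (mod 9369); reducing, -2414 mod 9369 = 6955.

6955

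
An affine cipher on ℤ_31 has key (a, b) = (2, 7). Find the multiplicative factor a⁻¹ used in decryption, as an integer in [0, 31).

gcd(31, 2) by repeated division:
31 = 15×2 + 1
2 = 2×1 + 0
The gcd is 1. Working backward:
1 = 31 − 15·2
So 2·(-15) ≡ 1 (mod 31), and -15 ≡ 16 (mod 31).

16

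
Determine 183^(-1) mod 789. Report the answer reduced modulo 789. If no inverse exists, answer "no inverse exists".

Euclidean algorithm on 789, 183:
789 = 4*183 + 57
183 = 3*57 + 12
57 = 4*12 + 9
12 = 1*9 + 3
9 = 3*3 + 0
The gcd is 3, not 1, hence no inverse exists.

no inverse exists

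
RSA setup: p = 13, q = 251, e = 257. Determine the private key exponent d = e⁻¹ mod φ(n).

φ(n) = (p−1)(q−1) = 12·250 = 3000.
Need d with 257·d ≡ 1 (mod 3000). Apply the extended Euclidean algorithm:
3000 = 11*257 + 173
257 = 1*173 + 84
173 = 2*84 + 5
84 = 16*5 + 4
5 = 1*4 + 1
4 = 4*1 + 0
Back-substitute:
1 = 5 − 4
1 = −84 + 17·5
1 = 17·173 − 35·84
1 = −35·257 + 52·173
1 = 52·3000 − 607·257
So 257·(-607) ≡ 1 (mod 3000), hence d ≡ -607 ≡ 2393 (mod 3000).

2393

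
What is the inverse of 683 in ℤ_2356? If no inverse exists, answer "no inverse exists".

Run Euclid on (2356, 683):
2356 = 3×683 + 307
683 = 2×307 + 69
307 = 4×69 + 31
69 = 2×31 + 7
31 = 4×7 + 3
7 = 2×3 + 1
3 = 3×1 + 0
Since gcd(683, 2356) = 1, back-substitute to write 1 as a combination:
1 = 7 − 2·3
1 = −2·31 + 9·7
1 = 9·69 − 20·31
1 = −20·307 + 89·69
1 = 89·683 − 198·307
1 = −198·2356 + 683·683
So 683·683 ≡ 1 (mod 2356).

683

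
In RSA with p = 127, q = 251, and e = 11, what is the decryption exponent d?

φ(n) = (p−1)(q−1) = 126·250 = 31500.
Need d with 11·d ≡ 1 (mod 31500). Apply the extended Euclidean algorithm:
31500 = 2863*11 + 7
11 = 1*7 + 4
7 = 1*4 + 3
4 = 1*3 + 1
3 = 3*1 + 0
Back-substitute:
1 = 4 − 3
1 = −7 + 2·4
1 = 2·11 − 3·7
1 = −3·31500 + 8591·11
So 11·8591 ≡ 1 (mod 31500), hence d = 8591.

8591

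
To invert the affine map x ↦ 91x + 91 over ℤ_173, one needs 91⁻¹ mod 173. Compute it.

154

Apply the Euclidean algorithm to 173 and 91:
173 = 1×91 + 82
91 = 1×82 + 9
82 = 9×9 + 1
9 = 9×1 + 0
gcd = 1, so the inverse exists. Back-substitute:
1 = 82 − 9·9
1 = −9·91 + 10·82
1 = 10·173 − 19·91
Thus 91·(-19) ≡ 1 (mod 173); reducing, -19 mod 173 = 154.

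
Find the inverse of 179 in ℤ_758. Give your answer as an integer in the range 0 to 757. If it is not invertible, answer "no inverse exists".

Run Euclid on (758, 179):
758 = 4×179 + 42
179 = 4×42 + 11
42 = 3×11 + 9
11 = 1×9 + 2
9 = 4×2 + 1
2 = 2×1 + 0
Since gcd(179, 758) = 1, back-substitute to write 1 as a combination:
1 = 9 − 4·2
1 = −4·11 + 5·9
1 = 5·42 − 19·11
1 = −19·179 + 81·42
1 = 81·758 − 343·179
Hence 179⁻¹ ≡ -343 ≡ 415 (mod 758).

415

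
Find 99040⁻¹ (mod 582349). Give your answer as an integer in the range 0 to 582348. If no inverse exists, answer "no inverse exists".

Apply the Euclidean algorithm to 582349 and 99040:
582349 = 5×99040 + 87149
99040 = 1×87149 + 11891
87149 = 7×11891 + 3912
11891 = 3×3912 + 155
3912 = 25×155 + 37
155 = 4×37 + 7
37 = 5×7 + 2
7 = 3×2 + 1
2 = 2×1 + 0
Since gcd(99040, 582349) = 1, back-substitute to write 1 as a combination:
1 = 7 − 3·2
1 = −3·37 + 16·7
1 = 16·155 − 67·37
1 = −67·3912 + 1691·155
1 = 1691·11891 − 5140·3912
1 = −5140·87149 + 37671·11891
1 = 37671·99040 − 42811·87149
1 = −42811·582349 + 251726·99040
So 99040·251726 ≡ 1 (mod 582349).

251726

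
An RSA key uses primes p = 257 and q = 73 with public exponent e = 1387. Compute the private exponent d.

φ(n) = (p−1)(q−1) = 256·72 = 18432.
Need d with 1387·d ≡ 1 (mod 18432). Apply the extended Euclidean algorithm:
18432 = 13×1387 + 401
1387 = 3×401 + 184
401 = 2×184 + 33
184 = 5×33 + 19
33 = 1×19 + 14
19 = 1×14 + 5
14 = 2×5 + 4
5 = 1×4 + 1
4 = 4×1 + 0
Back-substitute:
1 = 5 − 4
1 = −14 + 3·5
1 = 3·19 − 4·14
1 = −4·33 + 7·19
1 = 7·184 − 39·33
1 = −39·401 + 85·184
1 = 85·1387 − 294·401
1 = −294·18432 + 3907·1387
So 1387·3907 ≡ 1 (mod 18432), hence d = 3907.

3907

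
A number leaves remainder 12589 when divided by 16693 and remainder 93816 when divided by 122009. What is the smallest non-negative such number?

Write x = 12589 + 16693·k. Then 16693·k ≡ 93816 − 12589 ≡ 81227 (mod 122009).
Need 16693⁻¹ mod 122009. Extended Euclid on (122009, 16693):
122009 = 7·16693 + 5158
16693 = 3·5158 + 1219
5158 = 4·1219 + 282
1219 = 4·282 + 91
282 = 3·91 + 9
91 = 10·9 + 1
9 = 9·1 + 0
Back-substitute:
1 = 91 − 10·9
1 = −10·282 + 31·91
1 = 31·1219 − 134·282
1 = −134·5158 + 567·1219
1 = 567·16693 − 1835·5158
1 = −1835·122009 + 13412·16693
16693⁻¹ ≡ 13412 (mod 122009), so k ≡ 13412·81227 ≡ 120172 (mod 122009).
x = 12589 + 16693·120172 = 2006043785.

2006043785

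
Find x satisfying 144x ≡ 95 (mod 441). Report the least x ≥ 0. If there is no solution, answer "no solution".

gcd(144, 441):
441 = 3·144 + 9
144 = 16·9 + 0
gcd = 9, but 9 ∤ 95, so the congruence has no solution.

no solution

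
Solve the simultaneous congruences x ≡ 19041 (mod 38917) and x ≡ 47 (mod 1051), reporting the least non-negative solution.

Write x = 19041 + 38917·k. Then 38917·k ≡ 47 − 19041 ≡ 975 (mod 1051).
Need 38917⁻¹ mod 1051. Extended Euclid on (1051, 30):
1051 = 35·30 + 1
30 = 30·1 + 0
Back-substitute:
1 = 1051 − 35·30
38917⁻¹ ≡ 1016 (mod 1051), so k ≡ 1016·975 ≡ 558 (mod 1051).
x = 19041 + 38917·558 = 21734727.

21734727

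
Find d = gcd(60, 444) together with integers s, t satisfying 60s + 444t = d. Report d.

Repeated division:
444 = 7×60 + 24
60 = 2×24 + 12
24 = 2×12 + 0
gcd(60, 444) = 12.
Working backward:
12 = 60 − 2·24
12 = −2·444 + 15·60
So 12 = (-2)·444 + (15)·60.

12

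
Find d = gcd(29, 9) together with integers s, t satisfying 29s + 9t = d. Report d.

1

Euclidean algorithm:
29 = 3·9 + 2
9 = 4·2 + 1
2 = 2·1 + 0
gcd(29, 9) = 1.
Express as a combination:
1 = 9 − 4·2
1 = −4·29 + 13·9
So 1 = (-4)·29 + (13)·9.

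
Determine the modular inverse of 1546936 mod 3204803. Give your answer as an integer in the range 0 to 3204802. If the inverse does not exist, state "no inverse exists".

3009824

Extended Euclidean algorithm:
3204803 = 2·1546936 + 110931
1546936 = 13·110931 + 104833
110931 = 1·104833 + 6098
104833 = 17·6098 + 1167
6098 = 5·1167 + 263
1167 = 4·263 + 115
263 = 2·115 + 33
115 = 3·33 + 16
33 = 2·16 + 1
16 = 16·1 + 0
Since gcd(1546936, 3204803) = 1, back-substitute to write 1 as a combination:
1 = 33 − 2·16
1 = −2·115 + 7·33
1 = 7·263 − 16·115
1 = −16·1167 + 71·263
1 = 71·6098 − 371·1167
1 = −371·104833 + 6378·6098
1 = 6378·110931 − 6749·104833
1 = −6749·1546936 + 94115·110931
1 = 94115·3204803 − 194979·1546936
So 1546936·(-194979) ≡ 1 (mod 3204803), and -194979 ≡ 3009824 (mod 3204803).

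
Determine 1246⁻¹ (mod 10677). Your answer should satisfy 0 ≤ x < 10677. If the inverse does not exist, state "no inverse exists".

gcd(10677, 1246) by repeated division:
10677 = 8×1246 + 709
1246 = 1×709 + 537
709 = 1×537 + 172
537 = 3×172 + 21
172 = 8×21 + 4
21 = 5×4 + 1
4 = 4×1 + 0
gcd = 1, so the inverse exists. Back-substitute:
1 = 21 − 5·4
1 = −5·172 + 41·21
1 = 41·537 − 128·172
1 = −128·709 + 169·537
1 = 169·1246 − 297·709
1 = −297·10677 + 2545·1246
So 1246·2545 ≡ 1 (mod 10677).

2545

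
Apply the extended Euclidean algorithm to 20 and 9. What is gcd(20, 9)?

1

Repeated division:
20 = 2×9 + 2
9 = 4×2 + 1
2 = 2×1 + 0
gcd(20, 9) = 1.
Back-substituting:
1 = 9 − 4·2
1 = −4·20 + 9·9
So 1 = (-4)·20 + (9)·9.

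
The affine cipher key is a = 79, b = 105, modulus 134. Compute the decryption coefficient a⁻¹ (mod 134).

95

Extended Euclidean algorithm:
134 = 1×79 + 55
79 = 1×55 + 24
55 = 2×24 + 7
24 = 3×7 + 3
7 = 2×3 + 1
3 = 3×1 + 0
The gcd is 1. Working backward:
1 = 7 − 2·3
1 = −2·24 + 7·7
1 = 7·55 − 16·24
1 = −16·79 + 23·55
1 = 23·134 − 39·79
So 79·(-39) ≡ 1 (mod 134), and -39 ≡ 95 (mod 134).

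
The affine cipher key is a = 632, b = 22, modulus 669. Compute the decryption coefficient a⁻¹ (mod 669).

452

Run Euclid on (669, 632):
669 = 1·632 + 37
632 = 17·37 + 3
37 = 12·3 + 1
3 = 3·1 + 0
Since gcd(632, 669) = 1, back-substitute to write 1 as a combination:
1 = 37 − 12·3
1 = −12·632 + 205·37
1 = 205·669 − 217·632
Thus 632·(-217) ≡ 1 (mod 669); reducing, -217 mod 669 = 452.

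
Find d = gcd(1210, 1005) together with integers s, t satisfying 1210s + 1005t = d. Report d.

Euclidean algorithm:
1210 = 1·1005 + 205
1005 = 4·205 + 185
205 = 1·185 + 20
185 = 9·20 + 5
20 = 4·5 + 0
gcd(1210, 1005) = 5.
Express as a combination:
5 = 185 − 9·20
5 = −9·205 + 10·185
5 = 10·1005 − 49·205
5 = −49·1210 + 59·1005
So 5 = (-49)·1210 + (59)·1005.

5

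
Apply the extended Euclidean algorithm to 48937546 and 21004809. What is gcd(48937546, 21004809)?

Repeated division:
48937546 = 2*21004809 + 6927928
21004809 = 3*6927928 + 221025
6927928 = 31*221025 + 76153
221025 = 2*76153 + 68719
76153 = 1*68719 + 7434
68719 = 9*7434 + 1813
7434 = 4*1813 + 182
1813 = 9*182 + 175
182 = 1*175 + 7
175 = 25*7 + 0
gcd(48937546, 21004809) = 7.
Working backward:
7 = 182 − 175
7 = −1813 + 10·182
7 = 10·7434 − 41·1813
7 = −41·68719 + 379·7434
7 = 379·76153 − 420·68719
7 = −420·221025 + 1219·76153
7 = 1219·6927928 − 38209·221025
7 = −38209·21004809 + 115846·6927928
7 = 115846·48937546 − 269901·21004809
So 7 = (115846)·48937546 + (-269901)·21004809.

7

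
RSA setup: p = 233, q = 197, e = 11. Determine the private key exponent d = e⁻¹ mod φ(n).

24803

φ(n) = (p−1)(q−1) = 232·196 = 45472.
Need d with 11·d ≡ 1 (mod 45472). Apply the extended Euclidean algorithm:
45472 = 4133×11 + 9
11 = 1×9 + 2
9 = 4×2 + 1
2 = 2×1 + 0
Back-substitute:
1 = 9 − 4·2
1 = −4·11 + 5·9
1 = 5·45472 − 20669·11
So 11·(-20669) ≡ 1 (mod 45472), hence d ≡ -20669 ≡ 24803 (mod 45472).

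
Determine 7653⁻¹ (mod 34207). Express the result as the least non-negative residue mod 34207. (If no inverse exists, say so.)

Apply the Euclidean algorithm to 34207 and 7653:
34207 = 4×7653 + 3595
7653 = 2×3595 + 463
3595 = 7×463 + 354
463 = 1×354 + 109
354 = 3×109 + 27
109 = 4×27 + 1
27 = 27×1 + 0
gcd = 1, so the inverse exists. Back-substitute:
1 = 109 − 4·27
1 = −4·354 + 13·109
1 = 13·463 − 17·354
1 = −17·3595 + 132·463
1 = 132·7653 − 281·3595
1 = −281·34207 + 1256·7653
So 7653·1256 ≡ 1 (mod 34207).

1256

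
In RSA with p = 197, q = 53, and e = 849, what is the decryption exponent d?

φ(n) = (p−1)(q−1) = 196·52 = 10192.
Need d with 849·d ≡ 1 (mod 10192). Apply the extended Euclidean algorithm:
10192 = 12·849 + 4
849 = 212·4 + 1
4 = 4·1 + 0
Back-substitute:
1 = 849 − 212·4
1 = −212·10192 + 2545·849
So 849·2545 ≡ 1 (mod 10192), hence d = 2545.

2545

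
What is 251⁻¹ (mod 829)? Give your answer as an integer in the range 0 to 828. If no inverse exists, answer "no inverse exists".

Run Euclid on (829, 251):
829 = 3·251 + 76
251 = 3·76 + 23
76 = 3·23 + 7
23 = 3·7 + 2
7 = 3·2 + 1
2 = 2·1 + 0
The gcd is 1. Working backward:
1 = 7 − 3·2
1 = −3·23 + 10·7
1 = 10·76 − 33·23
1 = −33·251 + 109·76
1 = 109·829 − 360·251
Thus 251·(-360) ≡ 1 (mod 829); reducing, -360 mod 829 = 469.

469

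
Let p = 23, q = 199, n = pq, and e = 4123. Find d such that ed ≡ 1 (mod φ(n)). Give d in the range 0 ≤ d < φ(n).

φ(n) = (p−1)(q−1) = 22·198 = 4356.
Need d with 4123·d ≡ 1 (mod 4356). Apply the extended Euclidean algorithm:
4356 = 1×4123 + 233
4123 = 17×233 + 162
233 = 1×162 + 71
162 = 2×71 + 20
71 = 3×20 + 11
20 = 1×11 + 9
11 = 1×9 + 2
9 = 4×2 + 1
2 = 2×1 + 0
Back-substitute:
1 = 9 − 4·2
1 = −4·11 + 5·9
1 = 5·20 − 9·11
1 = −9·71 + 32·20
1 = 32·162 − 73·71
1 = −73·233 + 105·162
1 = 105·4123 − 1858·233
1 = −1858·4356 + 1963·4123
So 4123·1963 ≡ 1 (mod 4356), hence d = 1963.

1963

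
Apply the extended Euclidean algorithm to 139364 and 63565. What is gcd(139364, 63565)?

Apply Euclid's algorithm to 139364 and 63565:
139364 = 2*63565 + 12234
63565 = 5*12234 + 2395
12234 = 5*2395 + 259
2395 = 9*259 + 64
259 = 4*64 + 3
64 = 21*3 + 1
3 = 3*1 + 0
gcd(139364, 63565) = 1.
Express as a combination:
1 = 64 − 21·3
1 = −21·259 + 85·64
1 = 85·2395 − 786·259
1 = −786·12234 + 4015·2395
1 = 4015·63565 − 20861·12234
1 = −20861·139364 + 45737·63565
So 1 = (-20861)·139364 + (45737)·63565.

1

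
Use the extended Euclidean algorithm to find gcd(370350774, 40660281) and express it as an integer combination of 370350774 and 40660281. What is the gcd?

Repeated division:
370350774 = 9×40660281 + 4408245
40660281 = 9×4408245 + 986076
4408245 = 4×986076 + 463941
986076 = 2×463941 + 58194
463941 = 7×58194 + 56583
58194 = 1×56583 + 1611
56583 = 35×1611 + 198
1611 = 8×198 + 27
198 = 7×27 + 9
27 = 3×9 + 0
gcd(370350774, 40660281) = 9.
Working backward:
9 = 198 − 7·27
9 = −7·1611 + 57·198
9 = 57·56583 − 2002·1611
9 = −2002·58194 + 2059·56583
9 = 2059·463941 − 16415·58194
9 = −16415·986076 + 34889·463941
9 = 34889·4408245 − 155971·986076
9 = −155971·40660281 + 1438628·4408245
9 = 1438628·370350774 − 13103623·40660281
So 9 = (1438628)·370350774 + (-13103623)·40660281.

9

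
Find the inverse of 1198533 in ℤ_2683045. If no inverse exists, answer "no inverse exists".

665247

Apply the Euclidean algorithm to 2683045 and 1198533:
2683045 = 2·1198533 + 285979
1198533 = 4·285979 + 54617
285979 = 5·54617 + 12894
54617 = 4·12894 + 3041
12894 = 4·3041 + 730
3041 = 4·730 + 121
730 = 6·121 + 4
121 = 30·4 + 1
4 = 4·1 + 0
gcd = 1, so the inverse exists. Back-substitute:
1 = 121 − 30·4
1 = −30·730 + 181·121
1 = 181·3041 − 754·730
1 = −754·12894 + 3197·3041
1 = 3197·54617 − 13542·12894
1 = −13542·285979 + 70907·54617
1 = 70907·1198533 − 297170·285979
1 = −297170·2683045 + 665247·1198533
So 1198533·665247 ≡ 1 (mod 2683045).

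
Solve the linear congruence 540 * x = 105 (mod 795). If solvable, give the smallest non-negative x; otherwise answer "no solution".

First find gcd(540, 795):
795 = 1×540 + 255
540 = 2×255 + 30
255 = 8×30 + 15
30 = 2×15 + 0
gcd = 15 and 15 | 105, so solutions exist. Divide through by 15: 36x ≡ 7 (mod 53).
Now find 36⁻¹ mod 53:
53 = 1×36 + 17
36 = 2×17 + 2
17 = 8×2 + 1
2 = 2×1 + 0
Back-substitute:
1 = 17 − 8·2
1 = −8·36 + 17·17
1 = 17·53 − 25·36
So 36·(-25) ≡ 1 (mod 53), i.e. 36⁻¹ ≡ 28.
Then x ≡ 28·7 ≡ 37 (mod 53); the smallest non-negative solution is x = 37.

37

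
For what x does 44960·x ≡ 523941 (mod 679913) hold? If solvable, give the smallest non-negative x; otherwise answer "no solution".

First find gcd(44960, 679913):
679913 = 15×44960 + 5513
44960 = 8×5513 + 856
5513 = 6×856 + 377
856 = 2×377 + 102
377 = 3×102 + 71
102 = 1×71 + 31
71 = 2×31 + 9
31 = 3×9 + 4
9 = 2×4 + 1
4 = 4×1 + 0
gcd = 1, so a unique solution mod 679913 exists.
Back-substitute for the Bézout coefficients:
1 = 9 − 2·4
1 = −2·31 + 7·9
1 = 7·71 − 16·31
1 = −16·102 + 23·71
1 = 23·377 − 85·102
1 = −85·856 + 193·377
1 = 193·5513 − 1243·856
1 = −1243·44960 + 10137·5513
1 = 10137·679913 − 153298·44960
So 44960·(-153298) ≡ 1 (mod 679913), giving 44960⁻¹ ≡ 526615.
x ≡ 44960⁻¹·523941 ≡ 526615·523941 ≡ 375098 (mod 679913).

375098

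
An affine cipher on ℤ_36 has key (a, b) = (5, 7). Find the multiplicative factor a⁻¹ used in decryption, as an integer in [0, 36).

Run Euclid on (36, 5):
36 = 7×5 + 1
5 = 5×1 + 0
The gcd is 1. Working backward:
1 = 36 − 7·5
So 5·(-7) ≡ 1 (mod 36), and -7 ≡ 29 (mod 36).

29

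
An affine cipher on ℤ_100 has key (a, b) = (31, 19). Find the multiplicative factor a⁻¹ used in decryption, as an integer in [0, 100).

71

Extended Euclidean algorithm:
100 = 3·31 + 7
31 = 4·7 + 3
7 = 2·3 + 1
3 = 3·1 + 0
gcd = 1, so the inverse exists. Back-substitute:
1 = 7 − 2·3
1 = −2·31 + 9·7
1 = 9·100 − 29·31
Hence 31⁻¹ ≡ -29 ≡ 71 (mod 100).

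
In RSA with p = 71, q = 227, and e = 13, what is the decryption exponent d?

φ(n) = (p−1)(q−1) = 70·226 = 15820.
Need d with 13·d ≡ 1 (mod 15820). Apply the extended Euclidean algorithm:
15820 = 1216×13 + 12
13 = 1×12 + 1
12 = 12×1 + 0
Back-substitute:
1 = 13 − 12
1 = −15820 + 1217·13
So 13·1217 ≡ 1 (mod 15820), hence d = 1217.

1217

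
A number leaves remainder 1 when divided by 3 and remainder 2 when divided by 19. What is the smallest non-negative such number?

40

Write x = 1 + 3·k. Then 3·k ≡ 2 − 1 ≡ 1 (mod 19).
Need 3⁻¹ mod 19. Extended Euclid on (19, 3):
19 = 6·3 + 1
3 = 3·1 + 0
Back-substitute:
1 = 19 − 6·3
3⁻¹ ≡ 13 (mod 19), so k ≡ 13·1 ≡ 13 (mod 19).
x = 1 + 3·13 = 40.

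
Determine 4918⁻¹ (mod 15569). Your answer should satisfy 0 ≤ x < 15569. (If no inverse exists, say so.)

5005

Run Euclid on (15569, 4918):
15569 = 3×4918 + 815
4918 = 6×815 + 28
815 = 29×28 + 3
28 = 9×3 + 1
3 = 3×1 + 0
Since gcd(4918, 15569) = 1, back-substitute to write 1 as a combination:
1 = 28 − 9·3
1 = −9·815 + 262·28
1 = 262·4918 − 1581·815
1 = −1581·15569 + 5005·4918
So 4918·5005 ≡ 1 (mod 15569).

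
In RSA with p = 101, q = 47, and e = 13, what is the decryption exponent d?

φ(n) = (p−1)(q−1) = 100·46 = 4600.
Need d with 13·d ≡ 1 (mod 4600). Apply the extended Euclidean algorithm:
4600 = 353*13 + 11
13 = 1*11 + 2
11 = 5*2 + 1
2 = 2*1 + 0
Back-substitute:
1 = 11 − 5·2
1 = −5·13 + 6·11
1 = 6·4600 − 2123·13
So 13·(-2123) ≡ 1 (mod 4600), hence d ≡ -2123 ≡ 2477 (mod 4600).

2477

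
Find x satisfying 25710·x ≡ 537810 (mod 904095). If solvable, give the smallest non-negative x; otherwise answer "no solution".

13243

First find gcd(25710, 904095):
904095 = 35×25710 + 4245
25710 = 6×4245 + 240
4245 = 17×240 + 165
240 = 1×165 + 75
165 = 2×75 + 15
75 = 5×15 + 0
gcd = 15 and 15 | 537810, so solutions exist. Divide through by 15: 1714x ≡ 35854 (mod 60273).
Now find 1714⁻¹ mod 60273:
60273 = 35·1714 + 283
1714 = 6·283 + 16
283 = 17·16 + 11
16 = 1·11 + 5
11 = 2·5 + 1
5 = 5·1 + 0
Back-substitute:
1 = 11 − 2·5
1 = −2·16 + 3·11
1 = 3·283 − 53·16
1 = −53·1714 + 321·283
1 = 321·60273 − 11288·1714
So 1714·(-11288) ≡ 1 (mod 60273), i.e. 1714⁻¹ ≡ 48985.
Then x ≡ 48985·35854 ≡ 13243 (mod 60273); the smallest non-negative solution is x = 13243.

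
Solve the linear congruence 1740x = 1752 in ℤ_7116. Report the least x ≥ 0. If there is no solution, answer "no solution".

First find gcd(1740, 7116):
7116 = 4·1740 + 156
1740 = 11·156 + 24
156 = 6·24 + 12
24 = 2·12 + 0
gcd = 12 and 12 | 1752, so solutions exist. Divide through by 12: 145x ≡ 146 (mod 593).
Now find 145⁻¹ mod 593:
593 = 4×145 + 13
145 = 11×13 + 2
13 = 6×2 + 1
2 = 2×1 + 0
Back-substitute:
1 = 13 − 6·2
1 = −6·145 + 67·13
1 = 67·593 − 274·145
So 145·(-274) ≡ 1 (mod 593), i.e. 145⁻¹ ≡ 319.
Then x ≡ 319·146 ≡ 320 (mod 593); the smallest non-negative solution is x = 320.

320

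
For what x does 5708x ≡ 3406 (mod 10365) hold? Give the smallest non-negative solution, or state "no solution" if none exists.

First find gcd(5708, 10365):
10365 = 1·5708 + 4657
5708 = 1·4657 + 1051
4657 = 4·1051 + 453
1051 = 2·453 + 145
453 = 3·145 + 18
145 = 8·18 + 1
18 = 18·1 + 0
gcd = 1, so a unique solution mod 10365 exists.
Back-substitute for the Bézout coefficients:
1 = 145 − 8·18
1 = −8·453 + 25·145
1 = 25·1051 − 58·453
1 = −58·4657 + 257·1051
1 = 257·5708 − 315·4657
1 = −315·10365 + 572·5708
So 5708·(572) ≡ 1 (mod 10365), giving 5708⁻¹ ≡ 572.
x ≡ 5708⁻¹·3406 ≡ 572·3406 ≡ 9977 (mod 10365).

9977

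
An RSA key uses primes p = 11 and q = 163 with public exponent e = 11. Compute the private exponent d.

φ(n) = (p−1)(q−1) = 10·162 = 1620.
Need d with 11·d ≡ 1 (mod 1620). Apply the extended Euclidean algorithm:
1620 = 147×11 + 3
11 = 3×3 + 2
3 = 1×2 + 1
2 = 2×1 + 0
Back-substitute:
1 = 3 − 2
1 = −11 + 4·3
1 = 4·1620 − 589·11
So 11·(-589) ≡ 1 (mod 1620), hence d ≡ -589 ≡ 1031 (mod 1620).

1031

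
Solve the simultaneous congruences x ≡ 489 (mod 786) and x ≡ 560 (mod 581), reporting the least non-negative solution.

421785

Write x = 489 + 786·k. Then 786·k ≡ 560 − 489 ≡ 71 (mod 581).
Need 786⁻¹ mod 581. Extended Euclid on (581, 205):
581 = 2·205 + 171
205 = 1·171 + 34
171 = 5·34 + 1
34 = 34·1 + 0
Back-substitute:
1 = 171 − 5·34
1 = −5·205 + 6·171
1 = 6·581 − 17·205
786⁻¹ ≡ 564 (mod 581), so k ≡ 564·71 ≡ 536 (mod 581).
x = 489 + 786·536 = 421785.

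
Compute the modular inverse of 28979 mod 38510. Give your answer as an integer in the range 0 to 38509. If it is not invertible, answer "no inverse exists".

gcd(38510, 28979) by repeated division:
38510 = 1*28979 + 9531
28979 = 3*9531 + 386
9531 = 24*386 + 267
386 = 1*267 + 119
267 = 2*119 + 29
119 = 4*29 + 3
29 = 9*3 + 2
3 = 1*2 + 1
2 = 2*1 + 0
The gcd is 1. Working backward:
1 = 3 − 2
1 = −29 + 10·3
1 = 10·119 − 41·29
1 = −41·267 + 92·119
1 = 92·386 − 133·267
1 = −133·9531 + 3284·386
1 = 3284·28979 − 9985·9531
1 = −9985·38510 + 13269·28979
So 28979·13269 ≡ 1 (mod 38510).

13269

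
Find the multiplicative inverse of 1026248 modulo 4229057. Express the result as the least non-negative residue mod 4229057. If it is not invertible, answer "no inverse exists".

541547

gcd(4229057, 1026248) by repeated division:
4229057 = 4·1026248 + 124065
1026248 = 8·124065 + 33728
124065 = 3·33728 + 22881
33728 = 1·22881 + 10847
22881 = 2·10847 + 1187
10847 = 9·1187 + 164
1187 = 7·164 + 39
164 = 4·39 + 8
39 = 4·8 + 7
8 = 1·7 + 1
7 = 7·1 + 0
gcd = 1, so the inverse exists. Back-substitute:
1 = 8 − 7
1 = −39 + 5·8
1 = 5·164 − 21·39
1 = −21·1187 + 152·164
1 = 152·10847 − 1389·1187
1 = −1389·22881 + 2930·10847
1 = 2930·33728 − 4319·22881
1 = −4319·124065 + 15887·33728
1 = 15887·1026248 − 131415·124065
1 = −131415·4229057 + 541547·1026248
So 1026248·541547 ≡ 1 (mod 4229057).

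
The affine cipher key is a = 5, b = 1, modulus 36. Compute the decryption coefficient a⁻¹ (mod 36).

29

Extended Euclidean algorithm:
36 = 7×5 + 1
5 = 5×1 + 0
Since gcd(5, 36) = 1, back-substitute to write 1 as a combination:
1 = 36 − 7·5
Hence 5⁻¹ ≡ -7 ≡ 29 (mod 36).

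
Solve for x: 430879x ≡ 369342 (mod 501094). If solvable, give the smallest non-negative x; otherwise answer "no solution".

First find gcd(430879, 501094):
501094 = 1·430879 + 70215
430879 = 6·70215 + 9589
70215 = 7·9589 + 3092
9589 = 3·3092 + 313
3092 = 9·313 + 275
313 = 1·275 + 38
275 = 7·38 + 9
38 = 4·9 + 2
9 = 4·2 + 1
2 = 2·1 + 0
gcd = 1, so a unique solution mod 501094 exists.
Back-substitute for the Bézout coefficients:
1 = 9 − 4·2
1 = −4·38 + 17·9
1 = 17·275 − 123·38
1 = −123·313 + 140·275
1 = 140·3092 − 1383·313
1 = −1383·9589 + 4289·3092
1 = 4289·70215 − 31406·9589
1 = −31406·430879 + 192725·70215
1 = 192725·501094 − 224131·430879
So 430879·(-224131) ≡ 1 (mod 501094), giving 430879⁻¹ ≡ 276963.
x ≡ 430879⁻¹·369342 ≡ 276963·369342 ≡ 238092 (mod 501094).

238092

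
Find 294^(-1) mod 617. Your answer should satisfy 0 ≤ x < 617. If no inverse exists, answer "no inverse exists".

468

Apply the Euclidean algorithm to 617 and 294:
617 = 2*294 + 29
294 = 10*29 + 4
29 = 7*4 + 1
4 = 4*1 + 0
The gcd is 1. Working backward:
1 = 29 − 7·4
1 = −7·294 + 71·29
1 = 71·617 − 149·294
Thus 294·(-149) ≡ 1 (mod 617); reducing, -149 mod 617 = 468.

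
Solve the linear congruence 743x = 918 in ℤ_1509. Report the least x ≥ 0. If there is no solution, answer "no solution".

117

First find gcd(743, 1509):
1509 = 2·743 + 23
743 = 32·23 + 7
23 = 3·7 + 2
7 = 3·2 + 1
2 = 2·1 + 0
gcd = 1, so a unique solution mod 1509 exists.
Back-substitute for the Bézout coefficients:
1 = 7 − 3·2
1 = −3·23 + 10·7
1 = 10·743 − 323·23
1 = −323·1509 + 656·743
So 743·(656) ≡ 1 (mod 1509), giving 743⁻¹ ≡ 656.
x ≡ 743⁻¹·918 ≡ 656·918 ≡ 117 (mod 1509).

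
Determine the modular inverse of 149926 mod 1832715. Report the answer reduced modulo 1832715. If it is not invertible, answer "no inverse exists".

486826

Run Euclid on (1832715, 149926):
1832715 = 12×149926 + 33603
149926 = 4×33603 + 15514
33603 = 2×15514 + 2575
15514 = 6×2575 + 64
2575 = 40×64 + 15
64 = 4×15 + 4
15 = 3×4 + 3
4 = 1×3 + 1
3 = 3×1 + 0
Since gcd(149926, 1832715) = 1, back-substitute to write 1 as a combination:
1 = 4 − 3
1 = −15 + 4·4
1 = 4·64 − 17·15
1 = −17·2575 + 684·64
1 = 684·15514 − 4121·2575
1 = −4121·33603 + 8926·15514
1 = 8926·149926 − 39825·33603
1 = −39825·1832715 + 486826·149926
So 149926·486826 ≡ 1 (mod 1832715).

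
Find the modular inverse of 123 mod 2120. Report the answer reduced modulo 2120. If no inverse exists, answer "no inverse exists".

Extended Euclidean algorithm:
2120 = 17*123 + 29
123 = 4*29 + 7
29 = 4*7 + 1
7 = 7*1 + 0
The gcd is 1. Working backward:
1 = 29 − 4·7
1 = −4·123 + 17·29
1 = 17·2120 − 293·123
So 123·(-293) ≡ 1 (mod 2120), and -293 ≡ 1827 (mod 2120).

1827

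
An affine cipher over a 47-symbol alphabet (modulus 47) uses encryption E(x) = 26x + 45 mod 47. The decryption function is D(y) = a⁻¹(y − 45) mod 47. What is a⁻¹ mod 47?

38

Extended Euclidean algorithm:
47 = 1*26 + 21
26 = 1*21 + 5
21 = 4*5 + 1
5 = 5*1 + 0
The gcd is 1. Working backward:
1 = 21 − 4·5
1 = −4·26 + 5·21
1 = 5·47 − 9·26
Thus 26·(-9) ≡ 1 (mod 47); reducing, -9 mod 47 = 38.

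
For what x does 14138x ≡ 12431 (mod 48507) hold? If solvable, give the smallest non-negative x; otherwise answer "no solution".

6928

First find gcd(14138, 48507):
48507 = 3*14138 + 6093
14138 = 2*6093 + 1952
6093 = 3*1952 + 237
1952 = 8*237 + 56
237 = 4*56 + 13
56 = 4*13 + 4
13 = 3*4 + 1
4 = 4*1 + 0
gcd = 1, so a unique solution mod 48507 exists.
Back-substitute for the Bézout coefficients:
1 = 13 − 3·4
1 = −3·56 + 13·13
1 = 13·237 − 55·56
1 = −55·1952 + 453·237
1 = 453·6093 − 1414·1952
1 = −1414·14138 + 3281·6093
1 = 3281·48507 − 11257·14138
So 14138·(-11257) ≡ 1 (mod 48507), giving 14138⁻¹ ≡ 37250.
x ≡ 14138⁻¹·12431 ≡ 37250·12431 ≡ 6928 (mod 48507).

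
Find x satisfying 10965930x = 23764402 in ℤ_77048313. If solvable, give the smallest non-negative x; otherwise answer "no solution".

no solution

gcd(10965930, 77048313):
77048313 = 7*10965930 + 286803
10965930 = 38*286803 + 67416
286803 = 4*67416 + 17139
67416 = 3*17139 + 15999
17139 = 1*15999 + 1140
15999 = 14*1140 + 39
1140 = 29*39 + 9
39 = 4*9 + 3
9 = 3*3 + 0
gcd = 3, but 3 ∤ 23764402, so the congruence has no solution.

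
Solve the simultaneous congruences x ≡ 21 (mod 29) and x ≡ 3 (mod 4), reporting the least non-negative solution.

79

Write x = 21 + 29·k. Then 29·k ≡ 3 − 21 ≡ 2 (mod 4).
Need 29⁻¹ mod 4. Extended Euclid on (4, 1):
4 = 4×1 + 0
29⁻¹ ≡ 1 (mod 4), so k ≡ 1·2 ≡ 2 (mod 4).
x = 21 + 29·2 = 79.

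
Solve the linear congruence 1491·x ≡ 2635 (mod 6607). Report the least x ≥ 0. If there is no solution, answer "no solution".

1566

First find gcd(1491, 6607):
6607 = 4*1491 + 643
1491 = 2*643 + 205
643 = 3*205 + 28
205 = 7*28 + 9
28 = 3*9 + 1
9 = 9*1 + 0
gcd = 1, so a unique solution mod 6607 exists.
Back-substitute for the Bézout coefficients:
1 = 28 − 3·9
1 = −3·205 + 22·28
1 = 22·643 − 69·205
1 = −69·1491 + 160·643
1 = 160·6607 − 709·1491
So 1491·(-709) ≡ 1 (mod 6607), giving 1491⁻¹ ≡ 5898.
x ≡ 1491⁻¹·2635 ≡ 5898·2635 ≡ 1566 (mod 6607).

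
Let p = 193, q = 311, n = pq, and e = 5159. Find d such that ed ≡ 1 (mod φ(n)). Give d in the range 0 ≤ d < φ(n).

φ(n) = (p−1)(q−1) = 192·310 = 59520.
Need d with 5159·d ≡ 1 (mod 59520). Apply the extended Euclidean algorithm:
59520 = 11×5159 + 2771
5159 = 1×2771 + 2388
2771 = 1×2388 + 383
2388 = 6×383 + 90
383 = 4×90 + 23
90 = 3×23 + 21
23 = 1×21 + 2
21 = 10×2 + 1
2 = 2×1 + 0
Back-substitute:
1 = 21 − 10·2
1 = −10·23 + 11·21
1 = 11·90 − 43·23
1 = −43·383 + 183·90
1 = 183·2388 − 1141·383
1 = −1141·2771 + 1324·2388
1 = 1324·5159 − 2465·2771
1 = −2465·59520 + 28439·5159
So 5159·28439 ≡ 1 (mod 59520), hence d = 28439.

28439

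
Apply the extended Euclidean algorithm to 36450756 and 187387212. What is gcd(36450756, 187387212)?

12

Repeated division:
187387212 = 5*36450756 + 5133432
36450756 = 7*5133432 + 516732
5133432 = 9*516732 + 482844
516732 = 1*482844 + 33888
482844 = 14*33888 + 8412
33888 = 4*8412 + 240
8412 = 35*240 + 12
240 = 20*12 + 0
gcd(36450756, 187387212) = 12.
Back-substituting:
12 = 8412 − 35·240
12 = −35·33888 + 141·8412
12 = 141·482844 − 2009·33888
12 = −2009·516732 + 2150·482844
12 = 2150·5133432 − 21359·516732
12 = −21359·36450756 + 151663·5133432
12 = 151663·187387212 − 779674·36450756
So 12 = (151663)·187387212 + (-779674)·36450756.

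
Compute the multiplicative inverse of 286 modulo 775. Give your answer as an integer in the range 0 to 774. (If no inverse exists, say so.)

691

gcd(775, 286) by repeated division:
775 = 2*286 + 203
286 = 1*203 + 83
203 = 2*83 + 37
83 = 2*37 + 9
37 = 4*9 + 1
9 = 9*1 + 0
Since gcd(286, 775) = 1, back-substitute to write 1 as a combination:
1 = 37 − 4·9
1 = −4·83 + 9·37
1 = 9·203 − 22·83
1 = −22·286 + 31·203
1 = 31·775 − 84·286
Thus 286·(-84) ≡ 1 (mod 775); reducing, -84 mod 775 = 691.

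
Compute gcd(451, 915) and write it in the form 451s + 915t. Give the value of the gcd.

1

Repeated division:
915 = 2×451 + 13
451 = 34×13 + 9
13 = 1×9 + 4
9 = 2×4 + 1
4 = 4×1 + 0
gcd(451, 915) = 1.
Working backward:
1 = 9 − 2·4
1 = −2·13 + 3·9
1 = 3·451 − 104·13
1 = −104·915 + 211·451
So 1 = (-104)·915 + (211)·451.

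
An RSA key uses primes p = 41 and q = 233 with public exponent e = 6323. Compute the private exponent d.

5627

φ(n) = (p−1)(q−1) = 40·232 = 9280.
Need d with 6323·d ≡ 1 (mod 9280). Apply the extended Euclidean algorithm:
9280 = 1*6323 + 2957
6323 = 2*2957 + 409
2957 = 7*409 + 94
409 = 4*94 + 33
94 = 2*33 + 28
33 = 1*28 + 5
28 = 5*5 + 3
5 = 1*3 + 2
3 = 1*2 + 1
2 = 2*1 + 0
Back-substitute:
1 = 3 − 2
1 = −5 + 2·3
1 = 2·28 − 11·5
1 = −11·33 + 13·28
1 = 13·94 − 37·33
1 = −37·409 + 161·94
1 = 161·2957 − 1164·409
1 = −1164·6323 + 2489·2957
1 = 2489·9280 − 3653·6323
So 6323·(-3653) ≡ 1 (mod 9280), hence d ≡ -3653 ≡ 5627 (mod 9280).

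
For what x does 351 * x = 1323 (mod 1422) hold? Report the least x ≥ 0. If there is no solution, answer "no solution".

101

First find gcd(351, 1422):
1422 = 4·351 + 18
351 = 19·18 + 9
18 = 2·9 + 0
gcd = 9 and 9 | 1323, so solutions exist. Divide through by 9: 39x ≡ 147 (mod 158).
Now find 39⁻¹ mod 158:
158 = 4×39 + 2
39 = 19×2 + 1
2 = 2×1 + 0
Back-substitute:
1 = 39 − 19·2
1 = −19·158 + 77·39
So 39⁻¹ ≡ 77 (mod 158).
Then x ≡ 77·147 ≡ 101 (mod 158); the smallest non-negative solution is x = 101.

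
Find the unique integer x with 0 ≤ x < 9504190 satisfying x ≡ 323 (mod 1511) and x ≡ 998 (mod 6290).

7517548

Write x = 323 + 1511·k. Then 1511·k ≡ 998 − 323 ≡ 675 (mod 6290).
Need 1511⁻¹ mod 6290. Extended Euclid on (6290, 1511):
6290 = 4*1511 + 246
1511 = 6*246 + 35
246 = 7*35 + 1
35 = 35*1 + 0
Back-substitute:
1 = 246 − 7·35
1 = −7·1511 + 43·246
1 = 43·6290 − 179·1511
1511⁻¹ ≡ 6111 (mod 6290), so k ≡ 6111·675 ≡ 4975 (mod 6290).
x = 323 + 1511·4975 = 7517548.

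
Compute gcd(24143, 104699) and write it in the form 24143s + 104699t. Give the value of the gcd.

Euclidean algorithm:
104699 = 4·24143 + 8127
24143 = 2·8127 + 7889
8127 = 1·7889 + 238
7889 = 33·238 + 35
238 = 6·35 + 28
35 = 1·28 + 7
28 = 4·7 + 0
gcd(24143, 104699) = 7.
Back-substituting:
7 = 35 − 28
7 = −238 + 7·35
7 = 7·7889 − 232·238
7 = −232·8127 + 239·7889
7 = 239·24143 − 710·8127
7 = −710·104699 + 3079·24143
So 7 = (-710)·104699 + (3079)·24143.

7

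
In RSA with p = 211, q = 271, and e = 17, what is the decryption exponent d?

φ(n) = (p−1)(q−1) = 210·270 = 56700.
Need d with 17·d ≡ 1 (mod 56700). Apply the extended Euclidean algorithm:
56700 = 3335*17 + 5
17 = 3*5 + 2
5 = 2*2 + 1
2 = 2*1 + 0
Back-substitute:
1 = 5 − 2·2
1 = −2·17 + 7·5
1 = 7·56700 − 23347·17
So 17·(-23347) ≡ 1 (mod 56700), hence d ≡ -23347 ≡ 33353 (mod 56700).

33353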